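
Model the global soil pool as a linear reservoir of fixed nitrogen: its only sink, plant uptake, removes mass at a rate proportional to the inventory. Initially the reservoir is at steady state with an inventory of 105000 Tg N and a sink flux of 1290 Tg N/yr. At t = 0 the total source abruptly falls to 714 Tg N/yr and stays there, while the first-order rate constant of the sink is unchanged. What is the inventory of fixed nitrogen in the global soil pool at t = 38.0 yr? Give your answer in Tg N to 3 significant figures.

The sink rate constant is k = F₀/M₀ = 1290/105000 = 0.01229 yr⁻¹.
Solving dM/dt = F₁ − kM with M(0) = M₀ gives M(t) = F₁/k + (M₀ − F₁/k)·e^(−kt).
F₁/k = 714/0.01229 = 58116 Tg N; kt = 0.01229 × 38.0 = 0.4669, e^(−kt) = 0.6270.
M(38.0) = 58116 + (105000 − 58116) × 0.6270 = 58116 + 29390 = 87511 Tg N.

87500 Tg N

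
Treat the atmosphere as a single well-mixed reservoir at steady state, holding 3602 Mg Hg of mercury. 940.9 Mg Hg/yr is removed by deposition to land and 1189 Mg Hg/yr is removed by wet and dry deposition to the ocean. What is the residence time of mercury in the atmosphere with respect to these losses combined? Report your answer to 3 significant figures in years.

Total removal = 940.9 + 1189 = 2129.9 Mg Hg/yr.
τ = M / ΣF_out = 3602 / 2129.9 = 1.691 yr.

1.69 yr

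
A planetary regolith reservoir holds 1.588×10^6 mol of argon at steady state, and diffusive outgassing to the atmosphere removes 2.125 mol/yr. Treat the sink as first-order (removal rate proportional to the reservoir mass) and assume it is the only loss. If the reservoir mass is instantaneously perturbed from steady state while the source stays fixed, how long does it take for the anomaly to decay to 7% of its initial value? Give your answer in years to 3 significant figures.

For a linear reservoir the anomaly decays as exp(−t/τ) with τ = M/F = 1.588×10^6/2.125 = 747300 yr.
exp(−t/τ) = 0.07 ⇒ t = −τ ln(0.07) = 747300 × 2.659 = 1.987×10^6 yr.

1.99×10^6 yr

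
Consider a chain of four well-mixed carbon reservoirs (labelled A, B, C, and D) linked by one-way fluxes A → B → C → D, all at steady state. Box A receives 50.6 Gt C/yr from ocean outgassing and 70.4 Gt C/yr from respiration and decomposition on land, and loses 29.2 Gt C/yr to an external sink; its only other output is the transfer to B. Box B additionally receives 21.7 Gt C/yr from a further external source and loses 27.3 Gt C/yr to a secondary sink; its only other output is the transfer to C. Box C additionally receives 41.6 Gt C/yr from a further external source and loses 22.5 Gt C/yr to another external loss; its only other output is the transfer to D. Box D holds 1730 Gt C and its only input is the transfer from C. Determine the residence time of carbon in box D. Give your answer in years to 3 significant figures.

Box A: F(A→B) = (50.6 + 70.4) − 29.2 = 91.800 Gt C/yr.
Box B: F(B→C) = (91.800 + 21.7) − 27.3 = 86.200 Gt C/yr.
Box C: F(C→D) = (86.200 + 41.6) − 22.5 = 105.30 Gt C/yr.
Box D throughput = its input = 105.30 Gt C/yr; τ = 1730 / 105.30 = 16.43 yr.

16.4 yr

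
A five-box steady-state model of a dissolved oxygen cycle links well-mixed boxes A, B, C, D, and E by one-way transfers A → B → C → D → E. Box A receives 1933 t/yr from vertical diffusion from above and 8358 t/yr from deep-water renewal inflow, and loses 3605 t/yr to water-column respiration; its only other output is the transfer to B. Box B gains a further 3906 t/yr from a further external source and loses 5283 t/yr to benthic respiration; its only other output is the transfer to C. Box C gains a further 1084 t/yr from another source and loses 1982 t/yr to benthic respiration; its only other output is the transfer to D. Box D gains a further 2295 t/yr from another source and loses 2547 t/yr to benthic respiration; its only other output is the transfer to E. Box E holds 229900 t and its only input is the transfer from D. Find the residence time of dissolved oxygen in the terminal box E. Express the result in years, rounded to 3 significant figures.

Box A: F(A→B) = (1933 + 8358) − 3605 = 6686.0 t/yr.
Box B: F(B→C) = (6686.0 + 3906) − 5283 = 5309.0 t/yr.
Box C: F(C→D) = (5309.0 + 1084) − 1982 = 4411.0 t/yr.
Box D: F(D→E) = (4411.0 + 2295) − 2547 = 4159.0 t/yr.
Box E throughput = its input = 4159.0 t/yr; τ = 229900 / 4159.0 = 55.28 yr.

55.3 yr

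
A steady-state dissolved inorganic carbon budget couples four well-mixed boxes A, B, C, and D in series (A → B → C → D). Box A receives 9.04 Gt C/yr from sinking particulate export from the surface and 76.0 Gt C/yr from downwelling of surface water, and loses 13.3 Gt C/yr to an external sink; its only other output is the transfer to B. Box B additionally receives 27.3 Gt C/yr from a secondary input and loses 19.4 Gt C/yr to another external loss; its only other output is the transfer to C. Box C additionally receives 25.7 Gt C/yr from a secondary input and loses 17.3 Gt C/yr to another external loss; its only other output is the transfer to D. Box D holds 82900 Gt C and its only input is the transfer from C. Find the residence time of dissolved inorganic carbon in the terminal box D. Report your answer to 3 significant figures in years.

942 yr

Box A: F(A→B) = (9.04 + 76.0) − 13.3 = 71.740 Gt C/yr.
Box B: F(B→C) = (71.740 + 27.3) − 19.4 = 79.640 Gt C/yr.
Box C: F(C→D) = (79.640 + 25.7) − 17.3 = 88.040 Gt C/yr.
Box D throughput = its input = 88.040 Gt C/yr; τ = 82900 / 88.040 = 941.6 yr.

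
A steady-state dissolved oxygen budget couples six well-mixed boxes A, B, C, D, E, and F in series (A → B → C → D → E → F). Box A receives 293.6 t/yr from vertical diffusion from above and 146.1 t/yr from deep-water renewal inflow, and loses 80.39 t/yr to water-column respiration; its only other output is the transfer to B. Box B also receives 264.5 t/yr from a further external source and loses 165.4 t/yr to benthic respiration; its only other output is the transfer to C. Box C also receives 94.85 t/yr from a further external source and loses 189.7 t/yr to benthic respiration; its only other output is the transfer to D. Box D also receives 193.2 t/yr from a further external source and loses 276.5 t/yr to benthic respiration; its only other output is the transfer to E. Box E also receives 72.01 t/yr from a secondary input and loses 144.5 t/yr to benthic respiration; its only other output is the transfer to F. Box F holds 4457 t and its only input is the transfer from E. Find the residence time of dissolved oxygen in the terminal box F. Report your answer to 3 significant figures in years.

Box A: F(A→B) = (293.6 + 146.1) − 80.39 = 359.31 t/yr.
Box B: F(B→C) = (359.31 + 264.5) − 165.4 = 458.41 t/yr.
Box C: F(C→D) = (458.41 + 94.85) − 189.7 = 363.56 t/yr.
Box D: F(D→E) = (363.56 + 193.2) − 276.5 = 280.26 t/yr.
Box E: F(E→F) = (280.26 + 72.01) − 144.5 = 207.77 t/yr.
Box F throughput = its input = 207.77 t/yr; τ = 4457 / 207.77 = 21.45 yr.

21.5 yr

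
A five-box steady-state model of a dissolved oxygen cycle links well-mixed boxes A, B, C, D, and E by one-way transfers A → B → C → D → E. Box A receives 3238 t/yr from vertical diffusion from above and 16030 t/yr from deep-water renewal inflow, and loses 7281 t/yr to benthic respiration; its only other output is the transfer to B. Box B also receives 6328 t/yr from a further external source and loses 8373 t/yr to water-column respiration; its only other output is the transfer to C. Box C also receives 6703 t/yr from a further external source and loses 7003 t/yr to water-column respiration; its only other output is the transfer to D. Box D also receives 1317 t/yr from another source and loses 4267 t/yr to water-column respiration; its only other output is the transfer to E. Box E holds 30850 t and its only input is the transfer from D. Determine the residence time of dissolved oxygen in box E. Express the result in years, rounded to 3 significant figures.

4.61 yr

Box A: F(A→B) = (3238 + 16030) − 7281 = 11987 t/yr.
Box B: F(B→C) = (11987 + 6328) − 8373 = 9942.0 t/yr.
Box C: F(C→D) = (9942.0 + 6703) − 7003 = 9642.0 t/yr.
Box D: F(D→E) = (9642.0 + 1317) − 4267 = 6692.0 t/yr.
Box E throughput = its input = 6692.0 t/yr; τ = 30850 / 6692.0 = 4.610 yr.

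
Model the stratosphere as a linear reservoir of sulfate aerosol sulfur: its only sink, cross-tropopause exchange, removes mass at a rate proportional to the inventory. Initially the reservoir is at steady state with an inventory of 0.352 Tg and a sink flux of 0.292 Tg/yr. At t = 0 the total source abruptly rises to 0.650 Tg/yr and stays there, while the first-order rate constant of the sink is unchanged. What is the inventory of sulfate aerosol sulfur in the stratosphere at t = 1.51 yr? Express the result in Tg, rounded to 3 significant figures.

The sink rate constant is k = F₀/M₀ = 0.292/0.352 = 0.8295 yr⁻¹.
Solving dM/dt = F₁ − kM with M(0) = M₀ gives M(t) = F₁/k + (M₀ − F₁/k)·e^(−kt).
F₁/k = 0.650/0.8295 = 0.78356 Tg; kt = 0.8295 × 1.51 = 1.253, e^(−kt) = 0.2858.
M(1.51) = 0.78356 + (0.352 − 0.78356) × 0.2858 = 0.78356 − 0.1233 = 0.66024 Tg.

0.660 Tg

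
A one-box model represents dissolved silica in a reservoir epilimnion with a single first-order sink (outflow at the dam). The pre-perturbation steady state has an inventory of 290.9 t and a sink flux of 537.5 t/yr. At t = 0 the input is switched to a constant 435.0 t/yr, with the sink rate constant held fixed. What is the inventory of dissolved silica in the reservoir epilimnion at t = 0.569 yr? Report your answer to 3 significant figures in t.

255 t

The sink rate constant is k = F₀/M₀ = 537.5/290.9 = 1.848 yr⁻¹.
Solving dM/dt = F₁ − kM with M(0) = M₀ gives M(t) = F₁/k + (M₀ − F₁/k)·e^(−kt).
F₁/k = 435.0/1.848 = 235.43 t; kt = 1.848 × 0.569 = 1.051, e^(−kt) = 0.3495.
M(0.569) = 235.43 + (290.9 − 235.43) × 0.3495 = 235.43 + 19.39 = 254.81 t.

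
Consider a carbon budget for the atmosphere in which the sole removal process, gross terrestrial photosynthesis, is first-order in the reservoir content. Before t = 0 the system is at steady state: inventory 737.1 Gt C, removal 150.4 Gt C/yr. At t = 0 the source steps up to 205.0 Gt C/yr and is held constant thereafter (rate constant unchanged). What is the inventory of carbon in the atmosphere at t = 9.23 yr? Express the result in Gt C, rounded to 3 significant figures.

The sink rate constant is k = F₀/M₀ = 150.4/737.1 = 0.2040 yr⁻¹.
Solving dM/dt = F₁ − kM with M(0) = M₀ gives M(t) = F₁/k + (M₀ − F₁/k)·e^(−kt).
F₁/k = 205.0/0.2040 = 1004.7 Gt C; kt = 0.2040 × 9.23 = 1.883, e^(−kt) = 0.1521.
M(9.23) = 1004.7 + (737.1 − 1004.7) × 0.1521 = 1004.7 − 40.70 = 963.99 Gt C.

964 Gt C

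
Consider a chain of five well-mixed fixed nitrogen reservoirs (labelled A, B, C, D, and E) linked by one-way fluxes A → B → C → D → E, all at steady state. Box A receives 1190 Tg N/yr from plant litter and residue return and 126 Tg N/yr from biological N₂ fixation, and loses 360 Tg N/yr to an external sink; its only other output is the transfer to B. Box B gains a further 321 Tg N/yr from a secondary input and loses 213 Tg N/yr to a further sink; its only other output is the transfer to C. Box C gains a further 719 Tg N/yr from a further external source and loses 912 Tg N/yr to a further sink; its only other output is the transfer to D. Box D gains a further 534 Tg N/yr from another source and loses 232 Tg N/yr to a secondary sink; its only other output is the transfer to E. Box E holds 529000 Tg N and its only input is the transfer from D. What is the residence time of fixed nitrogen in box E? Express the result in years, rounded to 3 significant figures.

Box A: F(A→B) = (1190 + 126) − 360 = 956.00 Tg N/yr.
Box B: F(B→C) = (956.00 + 321) − 213 = 1064.0 Tg N/yr.
Box C: F(C→D) = (1064.0 + 719) − 912 = 871.00 Tg N/yr.
Box D: F(D→E) = (871.00 + 534) − 232 = 1173.0 Tg N/yr.
Box E throughput = its input = 1173.0 Tg N/yr; τ = 529000 / 1173.0 = 451.0 yr.

451 yr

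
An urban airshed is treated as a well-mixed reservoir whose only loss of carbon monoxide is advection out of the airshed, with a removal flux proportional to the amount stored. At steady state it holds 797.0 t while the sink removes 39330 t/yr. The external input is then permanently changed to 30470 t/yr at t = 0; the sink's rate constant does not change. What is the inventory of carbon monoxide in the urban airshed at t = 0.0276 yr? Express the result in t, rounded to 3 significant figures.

663 t

The sink rate constant is k = F₀/M₀ = 39330/797.0 = 49.35 yr⁻¹.
Solving dM/dt = F₁ − kM with M(0) = M₀ gives M(t) = F₁/k + (M₀ − F₁/k)·e^(−kt).
F₁/k = 30470/49.35 = 617.46 t; kt = 49.35 × 0.0276 = 1.362, e^(−kt) = 0.2561.
M(0.0276) = 617.46 + (797.0 − 617.46) × 0.2561 = 617.46 + 45.99 = 663.45 t.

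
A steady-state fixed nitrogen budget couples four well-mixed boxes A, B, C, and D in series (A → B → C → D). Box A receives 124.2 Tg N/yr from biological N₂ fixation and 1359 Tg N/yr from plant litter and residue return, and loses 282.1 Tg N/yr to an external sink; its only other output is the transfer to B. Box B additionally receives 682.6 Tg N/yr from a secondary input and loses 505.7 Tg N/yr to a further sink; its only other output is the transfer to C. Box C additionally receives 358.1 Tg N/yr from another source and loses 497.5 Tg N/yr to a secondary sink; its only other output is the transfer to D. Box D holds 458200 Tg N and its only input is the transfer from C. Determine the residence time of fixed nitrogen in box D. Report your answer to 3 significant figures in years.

370 yr

Box A: F(A→B) = (124.2 + 1359) − 282.1 = 1201.1 Tg N/yr.
Box B: F(B→C) = (1201.1 + 682.6) − 505.7 = 1378.0 Tg N/yr.
Box C: F(C→D) = (1378.0 + 358.1) − 497.5 = 1238.6 Tg N/yr.
Box D throughput = its input = 1238.6 Tg N/yr; τ = 458200 / 1238.6 = 369.9 yr.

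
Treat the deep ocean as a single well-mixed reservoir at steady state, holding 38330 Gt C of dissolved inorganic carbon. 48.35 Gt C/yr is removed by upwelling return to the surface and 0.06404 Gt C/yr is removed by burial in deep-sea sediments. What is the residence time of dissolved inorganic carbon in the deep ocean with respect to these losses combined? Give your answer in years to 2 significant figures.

Total removal = 48.35 + 0.06404 = 48.414 Gt C/yr.
τ = M / ΣF_out = 38330 / 48.414 = 791.7 yr.

790 yr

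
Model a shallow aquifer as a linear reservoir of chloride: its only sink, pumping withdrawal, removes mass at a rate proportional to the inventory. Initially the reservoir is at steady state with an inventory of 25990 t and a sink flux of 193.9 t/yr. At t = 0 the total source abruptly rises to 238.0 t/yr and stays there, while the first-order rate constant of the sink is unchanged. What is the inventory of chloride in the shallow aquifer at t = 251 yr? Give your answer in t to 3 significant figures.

31000 t

τ = M₀/F₀ = 25990/193.9 = 134.0 yr; rate constant k = 1/τ.
New steady state M_∞ = F₁/k = F₁·τ = 238.0 × 134.0 = 31901 t.
M(t) = M_∞ + (M₀ − M_∞)·e^(−t/τ); t/τ = 251/134.0 = 1.873, so e^(−t/τ) = 0.1537.
M(t) = 31901 − 5911 × 0.1537 = 30992 t.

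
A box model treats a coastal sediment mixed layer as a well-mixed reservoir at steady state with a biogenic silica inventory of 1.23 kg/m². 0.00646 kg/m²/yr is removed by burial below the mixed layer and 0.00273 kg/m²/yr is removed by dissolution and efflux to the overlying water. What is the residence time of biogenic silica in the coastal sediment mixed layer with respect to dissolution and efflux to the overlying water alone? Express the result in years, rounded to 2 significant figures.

Residence time with respect to a single sink: τ = M / F_sink.
τ = 1.23 / 0.00273 = 450.5 yr.

450 yr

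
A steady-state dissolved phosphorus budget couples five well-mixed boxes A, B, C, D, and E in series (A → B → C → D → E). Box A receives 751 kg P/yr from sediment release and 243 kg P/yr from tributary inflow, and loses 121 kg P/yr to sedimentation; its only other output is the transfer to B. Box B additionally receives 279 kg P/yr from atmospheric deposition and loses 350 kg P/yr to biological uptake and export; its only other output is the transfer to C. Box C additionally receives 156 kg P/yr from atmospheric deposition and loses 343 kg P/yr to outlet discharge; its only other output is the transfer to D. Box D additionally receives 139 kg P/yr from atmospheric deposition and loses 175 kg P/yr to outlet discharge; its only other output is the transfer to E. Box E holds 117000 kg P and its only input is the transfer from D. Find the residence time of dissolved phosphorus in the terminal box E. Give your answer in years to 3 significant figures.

202 yr

Box A: F(A→B) = (751 + 243) − 121 = 873.00 kg P/yr.
Box B: F(B→C) = (873.00 + 279) − 350 = 802.00 kg P/yr.
Box C: F(C→D) = (802.00 + 156) − 343 = 615.00 kg P/yr.
Box D: F(D→E) = (615.00 + 139) − 175 = 579.00 kg P/yr.
Box E throughput = its input = 579.00 kg P/yr; τ = 117000 / 579.00 = 202.1 yr.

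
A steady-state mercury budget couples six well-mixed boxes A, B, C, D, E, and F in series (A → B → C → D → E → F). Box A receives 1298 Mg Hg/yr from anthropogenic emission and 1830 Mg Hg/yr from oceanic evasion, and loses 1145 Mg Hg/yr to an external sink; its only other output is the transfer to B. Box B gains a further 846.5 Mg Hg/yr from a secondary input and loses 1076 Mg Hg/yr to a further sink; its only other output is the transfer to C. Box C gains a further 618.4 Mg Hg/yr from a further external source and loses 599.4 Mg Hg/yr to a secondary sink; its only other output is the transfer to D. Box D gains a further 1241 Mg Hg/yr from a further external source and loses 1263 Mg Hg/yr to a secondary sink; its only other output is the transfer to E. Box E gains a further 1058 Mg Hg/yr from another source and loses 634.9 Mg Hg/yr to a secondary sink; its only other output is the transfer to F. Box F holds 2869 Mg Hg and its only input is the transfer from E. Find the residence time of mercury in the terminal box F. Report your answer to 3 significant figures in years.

Box A: F(A→B) = (1298 + 1830) − 1145 = 1983.0 Mg Hg/yr.
Box B: F(B→C) = (1983.0 + 846.5) − 1076 = 1753.5 Mg Hg/yr.
Box C: F(C→D) = (1753.5 + 618.4) − 599.4 = 1772.5 Mg Hg/yr.
Box D: F(D→E) = (1772.5 + 1241) − 1263 = 1750.5 Mg Hg/yr.
Box E: F(E→F) = (1750.5 + 1058) − 634.9 = 2173.6 Mg Hg/yr.
Box F throughput = its input = 2173.6 Mg Hg/yr; τ = 2869 / 2173.6 = 1.320 yr.

1.32 yr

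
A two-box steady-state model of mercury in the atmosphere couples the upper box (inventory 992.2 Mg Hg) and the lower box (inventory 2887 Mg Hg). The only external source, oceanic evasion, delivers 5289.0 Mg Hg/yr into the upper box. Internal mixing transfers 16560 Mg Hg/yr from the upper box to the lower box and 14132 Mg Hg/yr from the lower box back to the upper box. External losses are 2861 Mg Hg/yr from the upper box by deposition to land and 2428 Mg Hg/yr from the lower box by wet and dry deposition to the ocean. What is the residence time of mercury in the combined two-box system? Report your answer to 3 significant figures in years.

0.733 yr

Treat the two boxes together as one reservoir: the mixing fluxes between them are internal recycling, so τ = ΣM / Σ(external losses).
M_total = 992.2 + 2887 = 3879.2 Mg Hg.
ΣF_external_out = 2861 + 2428 = 5289.0 Mg Hg/yr.
τ = M_total / ΣF_ext = 3879.2 / 5289.0 = 0.7334 yr.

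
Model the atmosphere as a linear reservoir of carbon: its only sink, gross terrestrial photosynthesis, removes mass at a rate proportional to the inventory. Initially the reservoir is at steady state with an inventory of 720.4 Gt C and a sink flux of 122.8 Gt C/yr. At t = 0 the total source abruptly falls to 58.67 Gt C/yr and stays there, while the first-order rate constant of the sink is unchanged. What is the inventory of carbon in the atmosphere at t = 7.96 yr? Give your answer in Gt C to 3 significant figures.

441 Gt C

τ = M₀/F₀ = 720.4/122.8 = 5.866 yr; rate constant k = 1/τ.
New steady state M_∞ = F₁/k = F₁·τ = 58.67 × 5.866 = 344.18 Gt C.
M(t) = M_∞ + (M₀ − M_∞)·e^(−t/τ); t/τ = 7.96/5.866 = 1.357, so e^(−t/τ) = 0.2575.
M(t) = 344.18 + 376.2 × 0.2575 = 441.05 Gt C.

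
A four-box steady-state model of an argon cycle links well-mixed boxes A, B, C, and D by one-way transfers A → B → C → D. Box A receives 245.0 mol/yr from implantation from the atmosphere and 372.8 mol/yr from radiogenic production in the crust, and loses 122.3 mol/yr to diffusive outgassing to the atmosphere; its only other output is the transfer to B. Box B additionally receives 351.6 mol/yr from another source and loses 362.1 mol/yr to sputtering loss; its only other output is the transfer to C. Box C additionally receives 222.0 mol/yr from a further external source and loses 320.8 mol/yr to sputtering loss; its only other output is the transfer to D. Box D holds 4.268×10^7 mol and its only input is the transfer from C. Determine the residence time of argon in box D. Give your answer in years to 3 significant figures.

111000 yr

Box A: F(A→B) = (245.0 + 372.8) − 122.3 = 495.50 mol/yr.
Box B: F(B→C) = (495.50 + 351.6) − 362.1 = 485.00 mol/yr.
Box C: F(C→D) = (485.00 + 222.0) − 320.8 = 386.20 mol/yr.
Box D throughput = its input = 386.20 mol/yr; τ = 4.268×10^7 / 386.20 = 110500 yr.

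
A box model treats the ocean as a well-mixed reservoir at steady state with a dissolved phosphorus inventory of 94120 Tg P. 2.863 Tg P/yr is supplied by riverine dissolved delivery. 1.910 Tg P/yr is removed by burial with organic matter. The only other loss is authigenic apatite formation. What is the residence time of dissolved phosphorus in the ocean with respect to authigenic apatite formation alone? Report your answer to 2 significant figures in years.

99000 yr

At steady state ΣF_in = ΣF_out.
ΣF_in = 2.8630 Tg P/yr.
Authigenic apatite formation flux = ΣF_in − (1.910) = 2.8630 − 1.910 = 0.9530 Tg P/yr.
τ = M / F = 94120 / 0.9530 = 98760 yr.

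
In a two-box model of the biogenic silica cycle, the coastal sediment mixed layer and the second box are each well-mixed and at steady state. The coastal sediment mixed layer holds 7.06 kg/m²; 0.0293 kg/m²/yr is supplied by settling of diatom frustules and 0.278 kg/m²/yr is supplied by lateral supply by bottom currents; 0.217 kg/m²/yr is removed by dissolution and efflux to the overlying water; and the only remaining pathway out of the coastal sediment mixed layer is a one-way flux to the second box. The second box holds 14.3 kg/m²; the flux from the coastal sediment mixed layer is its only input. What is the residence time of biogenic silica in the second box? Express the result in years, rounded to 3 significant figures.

158 yr

Balance the coastal sediment mixed layer: ΣF_in = 0.0293 + 0.278 = 0.30730 kg/m²/yr.
Flux to the second box = ΣF_in − (0.217) = 0.090300 kg/m²/yr.
At steady state the output of the second box equals its input, 0.090300 kg/m²/yr.
τ = M / F = 14.3 / 0.090300 = 158.4 yr.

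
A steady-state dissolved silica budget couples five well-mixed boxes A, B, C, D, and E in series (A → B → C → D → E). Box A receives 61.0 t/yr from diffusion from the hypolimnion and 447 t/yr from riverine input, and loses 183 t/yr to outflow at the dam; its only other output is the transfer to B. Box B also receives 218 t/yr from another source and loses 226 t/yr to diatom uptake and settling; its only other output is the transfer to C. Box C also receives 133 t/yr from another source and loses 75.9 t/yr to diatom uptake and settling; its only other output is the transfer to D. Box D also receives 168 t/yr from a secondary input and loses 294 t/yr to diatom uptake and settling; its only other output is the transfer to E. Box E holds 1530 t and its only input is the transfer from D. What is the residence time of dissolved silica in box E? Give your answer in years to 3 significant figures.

Box A: F(A→B) = (61.0 + 447) − 183 = 325.00 t/yr.
Box B: F(B→C) = (325.00 + 218) − 226 = 317.00 t/yr.
Box C: F(C→D) = (317.00 + 133) − 75.9 = 374.10 t/yr.
Box D: F(D→E) = (374.10 + 168) − 294 = 248.10 t/yr.
Box E throughput = its input = 248.10 t/yr; τ = 1530 / 248.10 = 6.167 yr.

6.17 yr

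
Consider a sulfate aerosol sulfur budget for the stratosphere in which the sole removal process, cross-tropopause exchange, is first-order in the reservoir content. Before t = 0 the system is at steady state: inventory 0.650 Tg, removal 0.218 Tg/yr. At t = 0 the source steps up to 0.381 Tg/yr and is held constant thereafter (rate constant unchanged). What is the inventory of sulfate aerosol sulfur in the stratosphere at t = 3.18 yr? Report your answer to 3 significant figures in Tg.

τ = M₀/F₀ = 0.650/0.218 = 2.982 yr; rate constant k = 1/τ.
New steady state M_∞ = F₁/k = F₁·τ = 0.381 × 2.982 = 1.1360 Tg.
M(t) = M_∞ + (M₀ − M_∞)·e^(−t/τ); t/τ = 3.18/2.982 = 1.067, so e^(−t/τ) = 0.3442.
M(t) = 1.1360 − 0.4860 × 0.3442 = 0.96872 Tg.

0.969 Tg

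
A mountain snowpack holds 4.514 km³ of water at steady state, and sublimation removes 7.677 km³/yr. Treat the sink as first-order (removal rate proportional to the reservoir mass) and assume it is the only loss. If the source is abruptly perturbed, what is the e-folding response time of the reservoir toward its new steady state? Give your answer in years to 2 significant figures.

0.59 yr

For a linear reservoir the response time equals the residence time τ = M/F.
τ = 4.514 / 7.677 = 0.5880 yr.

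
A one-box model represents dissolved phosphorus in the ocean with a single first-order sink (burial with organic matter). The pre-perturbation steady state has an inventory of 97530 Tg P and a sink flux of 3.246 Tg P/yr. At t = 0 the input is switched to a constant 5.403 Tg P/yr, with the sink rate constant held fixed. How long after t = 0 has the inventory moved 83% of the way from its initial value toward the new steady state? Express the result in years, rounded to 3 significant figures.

53200 yr

τ = M₀/F₀ = 97530/3.246 = 30050 yr.
The remaining gap fraction is e^(−t/τ); 83% covered ⇒ e^(−t/τ) = 0.170.
t = −τ ln(0.170) = 30050 × 1.772 = 53240 yr.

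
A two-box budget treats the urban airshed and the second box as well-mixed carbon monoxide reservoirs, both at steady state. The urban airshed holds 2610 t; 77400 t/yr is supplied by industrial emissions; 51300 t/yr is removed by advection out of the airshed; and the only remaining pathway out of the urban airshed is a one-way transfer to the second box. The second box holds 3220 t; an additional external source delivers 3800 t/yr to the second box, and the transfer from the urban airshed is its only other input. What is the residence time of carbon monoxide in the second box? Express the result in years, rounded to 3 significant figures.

0.108 yr

Balance the urban airshed: ΣF_in = 77400 t/yr.
Transfer to the second box = ΣF_in − (51300) = 26100 t/yr.
Total input to the second box = 26100 + 3800 = 29900 t/yr; at steady state this equals its total output.
τ = M / F = 3220 / 29900 = 0.1077 yr.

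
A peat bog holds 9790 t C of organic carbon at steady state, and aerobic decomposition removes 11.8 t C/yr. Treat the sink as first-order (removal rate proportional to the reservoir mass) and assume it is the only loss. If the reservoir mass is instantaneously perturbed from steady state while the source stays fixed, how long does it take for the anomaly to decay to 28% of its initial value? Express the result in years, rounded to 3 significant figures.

1060 yr

For a linear reservoir the anomaly decays as exp(−t/τ) with τ = M/F = 9790/11.8 = 829.7 yr.
exp(−t/τ) = 0.28 ⇒ t = −τ ln(0.28) = 829.7 × 1.273 = 1056 yr.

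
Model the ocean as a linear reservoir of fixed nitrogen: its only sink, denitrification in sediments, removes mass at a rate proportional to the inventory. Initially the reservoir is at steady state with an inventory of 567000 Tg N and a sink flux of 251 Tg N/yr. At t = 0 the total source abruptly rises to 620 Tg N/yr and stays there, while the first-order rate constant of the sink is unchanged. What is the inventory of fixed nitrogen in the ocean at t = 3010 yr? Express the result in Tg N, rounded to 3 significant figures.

1.18×10^6 Tg N

τ = M₀/F₀ = 567000/251 = 2259 yr; rate constant k = 1/τ.
New steady state M_∞ = F₁/k = F₁·τ = 620 × 2259 = 1.4006×10^6 Tg N.
M(t) = M_∞ + (M₀ − M_∞)·e^(−t/τ); t/τ = 3010/2259 = 1.332, so e^(−t/τ) = 0.2638.
M(t) = 1.4006×10^6 − 833600 × 0.2638 = 1.1806×10^6 Tg N.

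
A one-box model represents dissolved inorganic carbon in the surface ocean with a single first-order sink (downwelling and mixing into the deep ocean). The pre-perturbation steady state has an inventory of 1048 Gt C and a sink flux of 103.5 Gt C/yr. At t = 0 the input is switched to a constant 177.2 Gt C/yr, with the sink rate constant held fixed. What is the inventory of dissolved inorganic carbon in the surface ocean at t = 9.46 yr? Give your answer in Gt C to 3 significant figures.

The sink rate constant is k = F₀/M₀ = 103.5/1048 = 0.09876 yr⁻¹.
Solving dM/dt = F₁ − kM with M(0) = M₀ gives M(t) = F₁/k + (M₀ − F₁/k)·e^(−kt).
F₁/k = 177.2/0.09876 = 1794.3 Gt C; kt = 0.09876 × 9.46 = 0.9343, e^(−kt) = 0.3929.
M(9.46) = 1794.3 + (1048 − 1794.3) × 0.3929 = 1794.3 − 293.2 = 1501.1 Gt C.

1500 Gt C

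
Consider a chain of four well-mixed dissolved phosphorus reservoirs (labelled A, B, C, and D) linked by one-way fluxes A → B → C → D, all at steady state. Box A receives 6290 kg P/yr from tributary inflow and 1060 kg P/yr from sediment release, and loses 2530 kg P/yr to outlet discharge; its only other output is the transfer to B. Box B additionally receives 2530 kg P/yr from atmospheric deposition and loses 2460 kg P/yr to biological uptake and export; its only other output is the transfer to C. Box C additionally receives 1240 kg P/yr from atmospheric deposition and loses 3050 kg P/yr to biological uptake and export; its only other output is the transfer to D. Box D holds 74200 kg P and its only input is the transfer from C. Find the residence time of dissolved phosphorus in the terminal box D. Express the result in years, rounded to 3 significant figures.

24.1 yr

Box A: F(A→B) = (6290 + 1060) − 2530 = 4820.0 kg P/yr.
Box B: F(B→C) = (4820.0 + 2530) − 2460 = 4890.0 kg P/yr.
Box C: F(C→D) = (4890.0 + 1240) − 3050 = 3080.0 kg P/yr.
Box D throughput = its input = 3080.0 kg P/yr; τ = 74200 / 3080.0 = 24.09 yr.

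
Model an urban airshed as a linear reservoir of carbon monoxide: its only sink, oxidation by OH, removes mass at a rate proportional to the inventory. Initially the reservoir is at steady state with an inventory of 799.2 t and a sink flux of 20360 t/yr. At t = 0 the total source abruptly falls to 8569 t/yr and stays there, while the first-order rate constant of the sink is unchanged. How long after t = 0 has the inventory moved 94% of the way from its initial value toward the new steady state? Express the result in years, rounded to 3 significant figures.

0.110 yr

τ = M₀/F₀ = 799.2/20360 = 0.03925 yr.
The remaining gap fraction is e^(−t/τ); 94% covered ⇒ e^(−t/τ) = 0.0600.
t = −τ ln(0.0600) = 0.03925 × 2.813 = 0.1104 yr.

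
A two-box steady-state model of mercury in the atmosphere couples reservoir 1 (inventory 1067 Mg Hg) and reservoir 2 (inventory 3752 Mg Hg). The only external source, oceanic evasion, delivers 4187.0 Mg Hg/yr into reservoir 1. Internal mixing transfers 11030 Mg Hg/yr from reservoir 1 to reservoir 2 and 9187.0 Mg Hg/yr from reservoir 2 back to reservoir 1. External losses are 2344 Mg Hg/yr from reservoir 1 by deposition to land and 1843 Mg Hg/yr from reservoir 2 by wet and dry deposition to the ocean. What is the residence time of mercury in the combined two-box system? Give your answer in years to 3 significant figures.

For the system as a whole, the A↔B exchange is internal and contributes nothing to the throughput; only the external sinks remove mass.
M_total = 1067 + 3752 = 4819.0 Mg Hg.
ΣF_external_out = 2344 + 1843 = 4187.0 Mg Hg/yr.
τ = M_total / ΣF_ext = 4819.0 / 4187.0 = 1.151 yr.

1.15 yr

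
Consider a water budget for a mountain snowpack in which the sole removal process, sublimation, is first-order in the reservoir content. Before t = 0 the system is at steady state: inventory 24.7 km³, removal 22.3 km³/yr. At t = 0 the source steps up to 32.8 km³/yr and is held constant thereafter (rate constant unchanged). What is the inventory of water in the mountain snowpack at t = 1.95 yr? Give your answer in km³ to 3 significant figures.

Residence time τ = M₀/F₀ = 1.108 yr. The eventual steady state is M_∞ = M₀·(F₁/F₀) = 24.7 × 32.8/22.3 = 36.330 km³.
The anomaly ΔM(t) = M(t) − M_∞ decays as ΔM₀·e^(−t/τ) with ΔM₀ = 24.7 − 36.330 = −11.63 km³.
At t = 1.95 yr, e^(−t/τ) = e^(−1.761) = 0.1720, so ΔM = −2.000 km³ and M = 36.330 − 2.000 = 34.330 km³.

34.3 km³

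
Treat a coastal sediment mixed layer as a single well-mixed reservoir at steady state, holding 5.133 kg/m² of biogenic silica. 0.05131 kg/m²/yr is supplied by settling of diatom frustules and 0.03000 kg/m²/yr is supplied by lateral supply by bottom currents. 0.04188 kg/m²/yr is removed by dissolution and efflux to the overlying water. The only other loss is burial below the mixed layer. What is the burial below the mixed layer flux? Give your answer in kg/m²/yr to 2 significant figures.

At steady state ΣF_in = ΣF_out.
ΣF_in = 0.05131 + 0.03000 = 0.081310 kg/m²/yr.
Burial below the mixed layer flux = ΣF_in − (0.04188) = 0.081310 − 0.04188 = 0.03943 kg/m²/yr.

0.039 kg/m²/yr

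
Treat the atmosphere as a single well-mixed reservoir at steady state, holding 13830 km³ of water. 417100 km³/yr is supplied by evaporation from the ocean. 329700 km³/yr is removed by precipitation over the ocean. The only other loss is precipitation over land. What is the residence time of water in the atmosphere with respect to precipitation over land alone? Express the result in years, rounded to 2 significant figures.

At steady state ΣF_in = ΣF_out.
ΣF_in = 417100 km³/yr.
Precipitation over land flux = ΣF_in − (329700) = 417100 − 329700 = 87400 km³/yr.
τ = M / F = 13830 / 87400 = 0.1582 yr.

0.16 yr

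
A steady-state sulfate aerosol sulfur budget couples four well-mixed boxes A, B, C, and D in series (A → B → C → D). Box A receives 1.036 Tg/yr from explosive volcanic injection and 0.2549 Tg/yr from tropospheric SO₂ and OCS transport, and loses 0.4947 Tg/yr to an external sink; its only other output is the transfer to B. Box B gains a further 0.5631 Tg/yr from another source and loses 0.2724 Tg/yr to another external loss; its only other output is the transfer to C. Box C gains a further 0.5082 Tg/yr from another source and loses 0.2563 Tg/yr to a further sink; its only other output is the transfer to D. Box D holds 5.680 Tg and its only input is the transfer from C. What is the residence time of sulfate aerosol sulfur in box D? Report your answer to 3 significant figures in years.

4.24 yr

Box A: F(A→B) = (1.036 + 0.2549) − 0.4947 = 0.79620 Tg/yr.
Box B: F(B→C) = (0.79620 + 0.5631) − 0.2724 = 1.0869 Tg/yr.
Box C: F(C→D) = (1.0869 + 0.5082) − 0.2563 = 1.3388 Tg/yr.
Box D throughput = its input = 1.3388 Tg/yr; τ = 5.680 / 1.3388 = 4.243 yr.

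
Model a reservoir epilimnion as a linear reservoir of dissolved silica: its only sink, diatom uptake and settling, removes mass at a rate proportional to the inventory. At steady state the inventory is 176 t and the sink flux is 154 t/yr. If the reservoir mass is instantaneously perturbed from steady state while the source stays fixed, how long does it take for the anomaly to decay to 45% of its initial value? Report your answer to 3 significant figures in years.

0.913 yr

For a linear reservoir the anomaly decays as exp(−t/τ) with τ = M/F = 176/154 = 1.143 yr.
exp(−t/τ) = 0.45 ⇒ t = −τ ln(0.45) = 1.143 × 0.7985 = 0.9126 yr.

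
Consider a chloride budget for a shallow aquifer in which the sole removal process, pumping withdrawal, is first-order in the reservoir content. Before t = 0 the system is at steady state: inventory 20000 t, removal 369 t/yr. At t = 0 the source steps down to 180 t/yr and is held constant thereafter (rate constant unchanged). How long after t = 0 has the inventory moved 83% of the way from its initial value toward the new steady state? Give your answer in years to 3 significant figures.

96.0 yr

τ = M₀/F₀ = 20000/369 = 54.20 yr.
The remaining gap fraction is e^(−t/τ); 83% covered ⇒ e^(−t/τ) = 0.170.
t = −τ ln(0.170) = 54.20 × 1.772 = 96.04 yr.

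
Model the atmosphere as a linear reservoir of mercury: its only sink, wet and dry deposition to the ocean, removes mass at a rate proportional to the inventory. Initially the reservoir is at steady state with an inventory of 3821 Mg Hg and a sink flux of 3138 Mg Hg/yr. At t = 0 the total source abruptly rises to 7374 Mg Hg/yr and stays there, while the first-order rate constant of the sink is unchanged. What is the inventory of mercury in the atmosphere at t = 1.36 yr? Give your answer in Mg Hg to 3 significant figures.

7290 Mg Hg

τ = M₀/F₀ = 3821/3138 = 1.218 yr; rate constant k = 1/τ.
New steady state M_∞ = F₁/k = F₁·τ = 7374 × 1.218 = 8979.0 Mg Hg.
M(t) = M_∞ + (M₀ − M_∞)·e^(−t/τ); t/τ = 1.36/1.218 = 1.117, so e^(−t/τ) = 0.3273.
M(t) = 8979.0 − 5158 × 0.3273 = 7290.8 Mg Hg.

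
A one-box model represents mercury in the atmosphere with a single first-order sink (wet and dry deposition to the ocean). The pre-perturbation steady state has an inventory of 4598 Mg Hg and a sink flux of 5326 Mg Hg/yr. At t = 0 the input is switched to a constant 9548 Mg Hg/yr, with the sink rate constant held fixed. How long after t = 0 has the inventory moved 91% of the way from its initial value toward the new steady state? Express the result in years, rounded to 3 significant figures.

τ = M₀/F₀ = 4598/5326 = 0.8633 yr.
The remaining gap fraction is e^(−t/τ); 91% covered ⇒ e^(−t/τ) = 0.0900.
t = −τ ln(0.0900) = 0.8633 × 2.408 = 2.079 yr.

2.08 yr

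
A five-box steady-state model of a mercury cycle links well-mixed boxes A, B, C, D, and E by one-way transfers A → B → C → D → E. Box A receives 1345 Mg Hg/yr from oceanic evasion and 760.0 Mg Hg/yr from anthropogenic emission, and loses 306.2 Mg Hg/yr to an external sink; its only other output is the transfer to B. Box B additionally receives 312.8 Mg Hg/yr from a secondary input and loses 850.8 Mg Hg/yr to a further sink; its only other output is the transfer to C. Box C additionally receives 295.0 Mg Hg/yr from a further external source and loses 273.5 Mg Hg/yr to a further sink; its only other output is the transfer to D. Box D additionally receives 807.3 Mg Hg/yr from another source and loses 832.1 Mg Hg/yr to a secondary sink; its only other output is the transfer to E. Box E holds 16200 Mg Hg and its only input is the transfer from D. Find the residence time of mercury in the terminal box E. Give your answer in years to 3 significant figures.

12.9 yr

Box A: F(A→B) = (1345 + 760.0) − 306.2 = 1798.8 Mg Hg/yr.
Box B: F(B→C) = (1798.8 + 312.8) − 850.8 = 1260.8 Mg Hg/yr.
Box C: F(C→D) = (1260.8 + 295.0) − 273.5 = 1282.3 Mg Hg/yr.
Box D: F(D→E) = (1282.3 + 807.3) − 832.1 = 1257.5 Mg Hg/yr.
Box E throughput = its input = 1257.5 Mg Hg/yr; τ = 16200 / 1257.5 = 12.88 yr.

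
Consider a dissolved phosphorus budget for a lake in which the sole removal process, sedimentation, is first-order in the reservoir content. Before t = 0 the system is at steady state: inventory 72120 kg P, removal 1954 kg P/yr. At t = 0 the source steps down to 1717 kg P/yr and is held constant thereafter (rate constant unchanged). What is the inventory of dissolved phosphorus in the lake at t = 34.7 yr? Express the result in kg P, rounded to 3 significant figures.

Residence time τ = M₀/F₀ = 36.91 yr. The eventual steady state is M_∞ = M₀·(F₁/F₀) = 72120 × 1717/1954 = 63373 kg P.
The anomaly ΔM(t) = M(t) − M_∞ decays as ΔM₀·e^(−t/τ) with ΔM₀ = 72120 − 63373 = 8747 kg P.
At t = 34.7 yr, e^(−t/τ) = e^(−0.9402) = 0.3906, so ΔM = 3416 kg P and M = 63373 + 3416 = 66789 kg P.

66800 kg P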